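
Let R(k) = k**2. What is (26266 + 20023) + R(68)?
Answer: 50913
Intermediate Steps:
(26266 + 20023) + R(68) = (26266 + 20023) + 68**2 = 46289 + 4624 = 50913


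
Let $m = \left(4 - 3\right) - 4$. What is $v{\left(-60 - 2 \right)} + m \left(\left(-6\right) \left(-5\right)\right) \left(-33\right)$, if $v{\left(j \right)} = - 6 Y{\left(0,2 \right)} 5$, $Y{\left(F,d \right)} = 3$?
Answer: $2880$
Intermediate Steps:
$m = -3$ ($m = 1 - 4 = -3$)
$v{\left(j \right)} = -90$ ($v{\left(j \right)} = \left(-6\right) 3 \cdot 5 = \left(-18\right) 5 = -90$)
$v{\left(-60 - 2 \right)} + m \left(\left(-6\right) \left(-5\right)\right) \left(-33\right) = -90 + - 3 \left(\left(-6\right) \left(-5\right)\right) \left(-33\right) = -90 + \left(-3\right) 30 \left(-33\right) = -90 - -2970 = -90 + 2970 = 2880$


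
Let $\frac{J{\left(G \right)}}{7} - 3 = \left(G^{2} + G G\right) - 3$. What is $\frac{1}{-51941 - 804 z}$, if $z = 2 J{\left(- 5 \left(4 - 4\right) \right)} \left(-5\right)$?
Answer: $- \frac{1}{51941} \approx -1.9253 \cdot 10^{-5}$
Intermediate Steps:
$J{\left(G \right)} = 14 G^{2}$ ($J{\left(G \right)} = 21 + 7 \left(\left(G^{2} + G G\right) - 3\right) = 21 + 7 \left(\left(G^{2} + G^{2}\right) - 3\right) = 21 + 7 \left(2 G^{2} - 3\right) = 21 + 7 \left(-3 + 2 G^{2}\right) = 21 + \left(-21 + 14 G^{2}\right) = 14 G^{2}$)
$z = 0$ ($z = 2 \cdot 14 \left(- 5 \left(4 - 4\right)\right)^{2} \left(-5\right) = 2 \cdot 14 \left(\left(-5\right) 0\right)^{2} \left(-5\right) = 2 \cdot 14 \cdot 0^{2} \left(-5\right) = 2 \cdot 14 \cdot 0 \left(-5\right) = 2 \cdot 0 \left(-5\right) = 0 \left(-5\right) = 0$)
$\frac{1}{-51941 - 804 z} = \frac{1}{-51941 - 0} = \frac{1}{-51941 + 0} = \frac{1}{-51941} = - \frac{1}{51941}$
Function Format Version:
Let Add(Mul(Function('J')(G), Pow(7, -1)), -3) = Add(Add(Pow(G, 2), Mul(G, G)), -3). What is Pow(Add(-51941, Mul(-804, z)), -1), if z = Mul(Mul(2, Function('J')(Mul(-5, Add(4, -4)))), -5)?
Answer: Rational(-1, 51941) ≈ -1.9253e-5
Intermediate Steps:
Function('J')(G) = Mul(14, Pow(G, 2)) (Function('J')(G) = Add(21, Mul(7, Add(Add(Pow(G, 2), Mul(G, G)), -3))) = Add(21, Mul(7, Add(Add(Pow(G, 2), Pow(G, 2)), -3))) = Add(21, Mul(7, Add(Mul(2, Pow(G, 2)), -3))) = Add(21, Mul(7, Add(-3, Mul(2, Pow(G, 2))))) = Add(21, Add(-21, Mul(14, Pow(G, 2)))) = Mul(14, Pow(G, 2)))
z = 0 (z = Mul(Mul(2, Mul(14, Pow(Mul(-5, Add(4, -4)), 2))), -5) = Mul(Mul(2, Mul(14, Pow(Mul(-5, 0), 2))), -5) = Mul(Mul(2, Mul(14, Pow(0, 2))), -5) = Mul(Mul(2, Mul(14, 0)), -5) = Mul(Mul(2, 0), -5) = Mul(0, -5) = 0)
Pow(Add(-51941, Mul(-804, z)), -1) = Pow(Add(-51941, Mul(-804, 0)), -1) = Pow(Add(-51941, 0), -1) = Pow(-51941, -1) = Rational(-1, 51941)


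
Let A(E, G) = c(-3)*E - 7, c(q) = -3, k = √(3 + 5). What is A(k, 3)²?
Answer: 121 + 84*√2 ≈ 239.79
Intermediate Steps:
k = 2*√2 (k = √8 = 2*√2 ≈ 2.8284)
A(E, G) = -7 - 3*E (A(E, G) = -3*E - 7 = -7 - 3*E)
A(k, 3)² = (-7 - 6*√2)²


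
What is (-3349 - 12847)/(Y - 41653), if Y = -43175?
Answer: 4049/21207 ≈ 0.19093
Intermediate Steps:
(-3349 - 12847)/(Y - 41653) = (-3349 - 12847)/(-43175 - 41653) = -16196/(-84828) = -16196*(-1/84828) = 4049/21207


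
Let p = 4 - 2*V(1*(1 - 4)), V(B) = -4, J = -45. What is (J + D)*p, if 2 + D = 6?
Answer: -492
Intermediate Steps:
D = 4 (D = -2 + 6 = 4)
p = 12 (p = 4 - 2*(-4) = 4 + 8 = 12)
(J + D)*p = (-45 + 4)*12 = -41*12 = -492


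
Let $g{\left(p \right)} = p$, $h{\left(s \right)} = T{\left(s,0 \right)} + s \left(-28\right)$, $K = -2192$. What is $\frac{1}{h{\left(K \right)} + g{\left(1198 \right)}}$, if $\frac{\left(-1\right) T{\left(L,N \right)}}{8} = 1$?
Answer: $\frac{1}{62566} \approx 1.5983 \cdot 10^{-5}$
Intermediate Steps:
$T{\left(L,N \right)} = -8$ ($T{\left(L,N \right)} = \left(-8\right) 1 = -8$)
$h{\left(s \right)} = -8 - 28 s$ ($h{\left(s \right)} = -8 + s \left(-28\right) = -8 - 28 s$)
$\frac{1}{h{\left(K \right)} + g{\left(1198 \right)}} = \frac{1}{\left(-8 - -61376\right) + 1198} = \frac{1}{\left(-8 + 61376\right) + 1198} = \frac{1}{61368 + 1198} = \frac{1}{62566}$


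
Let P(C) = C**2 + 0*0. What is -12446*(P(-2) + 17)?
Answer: -261366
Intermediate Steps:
P(C) = C**2 (P(C) = C**2 + 0 = C**2)
-12446*(P(-2) + 17) = -12446*((-2)**2 + 17) = -12446*(4 + 17) = -12446*21 = -261366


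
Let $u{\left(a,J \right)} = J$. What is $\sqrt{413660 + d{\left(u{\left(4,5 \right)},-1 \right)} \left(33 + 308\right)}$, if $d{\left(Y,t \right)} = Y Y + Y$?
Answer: $\sqrt{423890} \approx 651.07$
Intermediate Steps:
$d{\left(Y,t \right)} = Y + Y^{2}$ ($d{\left(Y,t \right)} = Y^{2} + Y = Y + Y^{2}$)
$\sqrt{413660 + d{\left(u{\left(4,5 \right)},-1 \right)} \left(33 + 308\right)} = \sqrt{413660 + 5 \left(1 + 5\right) \left(33 + 308\right)} = \sqrt{413660 + 5 \cdot 6 \cdot 341} = \sqrt{413660 + 30 \cdot 341} = \sqrt{413660 + 10230} = \sqrt{423890}$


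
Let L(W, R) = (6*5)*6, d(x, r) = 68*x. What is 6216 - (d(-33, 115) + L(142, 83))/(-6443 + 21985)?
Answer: 48305568/7771 ≈ 6216.1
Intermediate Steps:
L(W, R) = 180 (L(W, R) = 30*6 = 180)
6216 - (d(-33, 115) + L(142, 83))/(-6443 + 21985) = 6216 - (68*(-33) + 180)/(-6443 + 21985) = 6216 - (-2244 + 180)/15542 = 6216 - (-2064)/15542 = 6216 - 1*(-1032/7771) = 6216 + 1032/7771 = 48305568/7771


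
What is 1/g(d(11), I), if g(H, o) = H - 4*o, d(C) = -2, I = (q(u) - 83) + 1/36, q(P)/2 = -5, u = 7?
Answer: 9/3329 ≈ 0.0027035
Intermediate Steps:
q(P) = -10 (q(P) = 2*(-5) = -10)
I = -3347/36 (I = (-10 - 83) + 1/36 = -93 + 1/36 = -3347/36 ≈ -92.972)
1/g(d(11), I) = 1/(-2 - 4*(-3347/36)) = 1/(-2 + 3347/9) = 1/(3329/9) = 9/3329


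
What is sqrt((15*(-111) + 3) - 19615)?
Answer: I*sqrt(21277) ≈ 145.87*I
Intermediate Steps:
sqrt((15*(-111) + 3) - 19615) = sqrt((-1665 + 3) - 19615) = sqrt(-1662 - 19615) = sqrt(-21277) = I*sqrt(21277)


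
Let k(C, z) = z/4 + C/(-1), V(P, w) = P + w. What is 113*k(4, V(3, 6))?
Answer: -791/4 ≈ -197.75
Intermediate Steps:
k(C, z) = -C + z/4 (k(C, z) = z*(¼) + C*(-1) = z/4 - C = -C + z/4)
113*k(4, V(3, 6)) = 113*(-1*4 + (3 + 6)/4) = 113*(-4 + (¼)*9) = 113*(-4 + 9/4) = 113*(-7/4) = -791/4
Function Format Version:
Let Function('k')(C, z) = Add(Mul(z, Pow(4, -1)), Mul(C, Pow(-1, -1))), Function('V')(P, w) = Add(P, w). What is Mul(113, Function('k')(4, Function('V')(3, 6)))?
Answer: Rational(-791, 4) ≈ -197.75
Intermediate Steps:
Function('k')(C, z) = Add(Mul(-1, C), Mul(Rational(1, 4), z)) (Function('k')(C, z) = Add(Mul(z, Rational(1, 4)), Mul(C, -1)) = Add(Mul(Rational(1, 4), z), Mul(-1, C)) = Add(Mul(-1, C), Mul(Rational(1, 4), z)))
Mul(113, Function('k')(4, Function('V')(3, 6))) = Mul(113, Add(Mul(-1, 4), Mul(Rational(1, 4), Add(3, 6)))) = Mul(113, Add(-4, Mul(Rational(1, 4), 9))) = Mul(113, Add(-4, Rational(9, 4))) = Mul(113, Rational(-7, 4)) = Rational(-791, 4)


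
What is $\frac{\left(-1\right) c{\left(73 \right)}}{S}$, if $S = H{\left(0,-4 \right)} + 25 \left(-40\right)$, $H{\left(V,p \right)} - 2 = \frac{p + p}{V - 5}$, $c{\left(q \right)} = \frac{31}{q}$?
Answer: $\frac{155}{363686} \approx 0.00042619$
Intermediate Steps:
$H{\left(V,p \right)} = 2 + \frac{2 p}{-5 + V}$ ($H{\left(V,p \right)} = 2 + \frac{p + p}{V - 5} = 2 + \frac{2 p}{-5 + V}$)
$S = - \frac{4982}{5}$ ($S = \frac{2 \left(-5 + 0 - 4\right)}{-5 + 0} + 25 \left(-40\right) = 2 \frac{1}{-5} \left(-9\right) - 1000 = 2 \left(- \frac{1}{5}\right) \left(-9\right) - 1000 = \frac{18}{5} - 1000 = - \frac{4982}{5} \approx -996.4$)
$\frac{\left(-1\right) c{\left(73 \right)}}{S} = \frac{\left(-1\right) \frac{31}{73}}{- \frac{4982}{5}} = - \frac{31}{73} \left(- \frac{5}{4982}\right) = \left(-1\right) \frac{31}{73} \left(- \frac{5}{4982}\right) = \left(- \frac{31}{73}\right) \left(- \frac{5}{4982}\right) = \frac{155}{363686}$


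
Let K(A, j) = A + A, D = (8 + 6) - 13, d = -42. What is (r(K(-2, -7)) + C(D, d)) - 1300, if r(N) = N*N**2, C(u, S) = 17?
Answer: -1347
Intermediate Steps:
D = 1 (D = 14 - 13 = 1)
K(A, j) = 2*A
r(N) = N**3
(r(K(-2, -7)) + C(D, d)) - 1300 = ((2*(-2))**3 + 17) - 1300 = ((-4)**3 + 17) - 1300 = (-64 + 17) - 1300 = -47 - 1300 = -1347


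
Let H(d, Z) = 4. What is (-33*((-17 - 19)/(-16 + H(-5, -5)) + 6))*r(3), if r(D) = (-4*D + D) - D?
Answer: 3564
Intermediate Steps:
r(D) = -4*D (r(D) = -3*D - D = -4*D)
(-33*((-17 - 19)/(-16 + H(-5, -5)) + 6))*r(3) = (-33*((-17 - 19)/(-16 + 4) + 6))*(-4*3) = -33*(-36/(-12) + 6)*(-12) = -33*(-36*(-1/12) + 6)*(-12) = -33*(3 + 6)*(-12) = -33*9*(-12) = -297*(-12) = 3564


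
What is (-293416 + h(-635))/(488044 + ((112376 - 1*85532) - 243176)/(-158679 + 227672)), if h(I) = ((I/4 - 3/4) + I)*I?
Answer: 29127671719/67342806720 ≈ 0.43253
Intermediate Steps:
h(I) = I*(-¾ + 5*I/4) (h(I) = ((I*(¼) - 3*¼) + I)*I = ((I/4 - ¾) + I)*I = ((-¾ + I/4) + I)*I = (-¾ + 5*I/4)*I = I*(-¾ + 5*I/4))
(-293416 + h(-635))/(488044 + ((112376 - 1*85532) - 243176)/(-158679 + 227672)) = (-293416 + (¼)*(-635)*(-3 + 5*(-635)))/(488044 + ((112376 - 1*85532) - 243176)/(-158679 + 227672)) = (-293416 + (¼)*(-635)*(-3 - 3175))/(488044 + ((112376 - 85532) - 243176)/68993) = (-293416 + (¼)*(-635)*(-3178))/(488044 + (26844 - 243176)*(1/68993)) = (-293416 + 1009015/2)/(488044 - 216332*1/68993) = 422183/(2*(488044 - 216332/68993)) = 422183/(2*(33671403360/68993)) = (422183/2)*(68993/33671403360) = 29127671719/67342806720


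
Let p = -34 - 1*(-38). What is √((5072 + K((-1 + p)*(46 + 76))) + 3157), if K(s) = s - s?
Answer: √8229 ≈ 90.714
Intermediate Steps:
p = 4 (p = -34 + 38 = 4)
K(s) = 0
√((5072 + K((-1 + p)*(46 + 76))) + 3157) = √((5072 + 0) + 3157) = √(5072 + 3157) = √8229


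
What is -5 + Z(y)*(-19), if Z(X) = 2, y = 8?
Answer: -43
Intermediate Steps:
-5 + Z(y)*(-19) = -5 + 2*(-19) = -5 - 38 = -43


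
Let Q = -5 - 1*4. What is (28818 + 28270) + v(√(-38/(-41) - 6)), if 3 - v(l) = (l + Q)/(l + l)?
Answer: 114181/2 - 9*I*√533/104 ≈ 57091.0 - 1.9979*I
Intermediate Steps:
Q = -9 (Q = -5 - 4 = -9)
v(l) = 3 - (-9 + l)/(2*l) (v(l) = 3 - (l - 9)/(l + l) = 3 - (-9 + l)/(2*l))
(28818 + 28270) + v(√(-38/(-41) - 6)) = (28818 + 28270) + (9 + 5*√(-38/(-41) - 6))/(2*(√(-38/(-41) - 6))) = 57088 + (9 + 5*√(-38*(-1/41) - 6))/(2*(√(-38*(-1/41) - 6))) = 57088 + (9 + 5*√(38/41 - 6))/(2*(√(38/41 - 6))) = 57088 + (9 + 5*√(-208/41))/(2*(√(-208/41))) = 57088 + (9 + 5*(4*I*√533/41))/(2*((4*I*√533/41))) = 57088 + (-I*√533/52)*(9 + 20*I*√533/41)/2 = 57088 - I*√533*(9 + 20*I*√533/41)/104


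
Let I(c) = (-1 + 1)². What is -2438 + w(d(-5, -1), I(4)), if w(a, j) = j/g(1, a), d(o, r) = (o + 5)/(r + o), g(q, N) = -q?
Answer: -2438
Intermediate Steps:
I(c) = 0 (I(c) = 0² = 0)
d(o, r) = (5 + o)/(o + r)
w(a, j) = -j (w(a, j) = j/((-1*1)) = j/(-1) = j*(-1) = -j)
-2438 + w(d(-5, -1), I(4)) = -2438 - 1*0 = -2438 + 0 = -2438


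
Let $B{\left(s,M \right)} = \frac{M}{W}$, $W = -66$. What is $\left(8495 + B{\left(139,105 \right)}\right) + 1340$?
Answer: $\frac{216335}{22} \approx 9833.4$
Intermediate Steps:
$B{\left(s,M \right)} = - \frac{M}{66}$ ($B{\left(s,M \right)} = \frac{M}{-66} = M \left(- \frac{1}{66}\right) = - \frac{M}{66}$)
$\left(8495 + B{\left(139,105 \right)}\right) + 1340 = \left(8495 - \frac{35}{22}\right) + 1340 = \frac{186855}{22} + 1340 = \frac{216335}{22}$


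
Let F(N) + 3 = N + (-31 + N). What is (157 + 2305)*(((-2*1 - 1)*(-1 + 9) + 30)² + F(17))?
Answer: 88632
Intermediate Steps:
F(N) = -34 + 2*N (F(N) = -3 + (N + (-31 + N)) = -3 + (-31 + 2*N) = -34 + 2*N)
(157 + 2305)*(((-2*1 - 1)*(-1 + 9) + 30)² + F(17)) = (157 + 2305)*(((-2*1 - 1)*(-1 + 9) + 30)² + (-34 + 2*17)) = 2462*(((-2 - 1)*8 + 30)² + (-34 + 34)) = 2462*((-3*8 + 30)² + 0) = 2462*((-24 + 30)² + 0) = 2462*(6² + 0) = 2462*(36 + 0) = 2462*36 = 88632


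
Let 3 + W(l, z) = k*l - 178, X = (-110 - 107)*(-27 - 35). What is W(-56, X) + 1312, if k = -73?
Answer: 5219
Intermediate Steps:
X = 13454 (X = -217*(-62) = 13454)
W(l, z) = -181 - 73*l (W(l, z) = -3 + (-73*l - 178) = -3 + (-178 - 73*l) = -181 - 73*l)
W(-56, X) + 1312 = (-181 - 73*(-56)) + 1312 = (-181 + 4088) + 1312 = 3907 + 1312 = 5219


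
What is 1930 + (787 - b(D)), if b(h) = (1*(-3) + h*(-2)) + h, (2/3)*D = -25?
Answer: 5365/2 ≈ 2682.5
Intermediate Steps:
D = -75/2 (D = (3/2)*(-25) = -75/2 ≈ -37.500)
b(h) = -3 - h (b(h) = (-3 - 2*h) + h = -3 - h)
1930 + (787 - b(D)) = 1930 + (787 - (-3 - 1*(-75/2))) = 1930 + (787 - (-3 + 75/2)) = 1930 + (787 - 1*69/2) = 1930 + (787 - 69/2) = 1930 + 1505/2 = 5365/2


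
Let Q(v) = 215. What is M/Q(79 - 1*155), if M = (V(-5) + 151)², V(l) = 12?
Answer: 26569/215 ≈ 123.58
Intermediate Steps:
M = 26569 (M = (12 + 151)² = 163² = 26569)
M/Q(79 - 1*155) = 26569/215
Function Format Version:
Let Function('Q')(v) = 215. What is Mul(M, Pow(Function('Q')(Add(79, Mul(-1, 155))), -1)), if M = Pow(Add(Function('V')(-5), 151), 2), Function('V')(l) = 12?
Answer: Rational(26569, 215) ≈ 123.58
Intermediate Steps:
M = 26569 (M = Pow(Add(12, 151), 2) = Pow(163, 2) = 26569)
Mul(M, Pow(Function('Q')(Add(79, Mul(-1, 155))), -1)) = Mul(26569, Pow(215, -1)) = Mul(26569, Rational(1, 215)) = Rational(26569, 215)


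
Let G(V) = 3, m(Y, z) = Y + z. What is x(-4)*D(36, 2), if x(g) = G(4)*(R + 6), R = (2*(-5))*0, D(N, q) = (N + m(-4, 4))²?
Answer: 23328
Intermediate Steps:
D(N, q) = N² (D(N, q) = (N + (-4 + 4))² = (N + 0)² = N²)
R = 0 (R = -10*0 = 0)
x(g) = 18 (x(g) = 3*(0 + 6) = 3*6 = 18)
x(-4)*D(36, 2) = 18*36² = 18*1296 = 23328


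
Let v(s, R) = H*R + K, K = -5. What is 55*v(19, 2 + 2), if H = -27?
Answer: -6215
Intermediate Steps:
v(s, R) = -5 - 27*R (v(s, R) = -27*R - 5 = -5 - 27*R)
55*v(19, 2 + 2) = 55*(-5 - 27*(2 + 2)) = 55*(-5 - 27*4) = 55*(-5 - 108) = 55*(-113) = -6215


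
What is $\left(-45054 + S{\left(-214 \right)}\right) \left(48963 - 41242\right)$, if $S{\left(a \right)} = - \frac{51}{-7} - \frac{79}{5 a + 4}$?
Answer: $- \frac{370760245987}{1066} \approx -3.4781 \cdot 10^{8}$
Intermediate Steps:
$S{\left(a \right)} = \frac{51}{7} - \frac{79}{4 + 5 a}$ ($S{\left(a \right)} = \left(-51\right) \left(- \frac{1}{7}\right) - \frac{79}{4 + 5 a} = \frac{51}{7} - \frac{79}{4 + 5 a}$)
$\left(-45054 + S{\left(-214 \right)}\right) \left(48963 - 41242\right) = \left(-45054 + \frac{-349 + 255 \left(-214\right)}{7 \left(4 + 5 \left(-214\right)\right)}\right) \left(48963 - 41242\right) = \left(-45054 + \frac{-349 - 54570}{7 \left(4 - 1070\right)}\right) 7721 = \left(-45054 + \frac{1}{7} \frac{1}{-1066} \left(-54919\right)\right) 7721 = \left(-45054 + \frac{1}{7} \left(- \frac{1}{1066}\right) \left(-54919\right)\right) 7721 = \left(-45054 + \frac{54919}{7462}\right) 7721 = \left(- \frac{336138029}{7462}\right) 7721 = - \frac{370760245987}{1066}$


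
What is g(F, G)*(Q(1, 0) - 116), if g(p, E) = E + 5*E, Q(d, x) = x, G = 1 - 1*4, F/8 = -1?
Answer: 2088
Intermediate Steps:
F = -8 (F = 8*(-1) = -8)
G = -3 (G = 1 - 4 = -3)
g(p, E) = 6*E
g(F, G)*(Q(1, 0) - 116) = (6*(-3))*(0 - 116) = -18*(-116) = 2088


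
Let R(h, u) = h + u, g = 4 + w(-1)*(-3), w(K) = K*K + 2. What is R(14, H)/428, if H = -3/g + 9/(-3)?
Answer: 29/1070 ≈ 0.027103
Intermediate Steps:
w(K) = 2 + K² (w(K) = K² + 2 = 2 + K²)
g = -5 (g = 4 + (2 + (-1)²)*(-3) = 4 + (2 + 1)*(-3) = 4 + 3*(-3) = 4 - 9 = -5)
H = -12/5 (H = -3/(-5) + 9/(-3) = -3*(-⅕) + 9*(-⅓) = ⅗ - 3 = -12/5 ≈ -2.4000)
R(14, H)/428 = (14 - 12/5)/428 = (58/5)*(1/428) = 29/1070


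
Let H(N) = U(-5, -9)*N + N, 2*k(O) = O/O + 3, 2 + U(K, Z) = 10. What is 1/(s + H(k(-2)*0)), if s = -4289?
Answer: -1/4289 ≈ -0.00023315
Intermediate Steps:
U(K, Z) = 8 (U(K, Z) = -2 + 10 = 8)
k(O) = 2 (k(O) = (O/O + 3)/2 = (1 + 3)/2 = (1/2)*4 = 2)
H(N) = 9*N (H(N) = 8*N + N = 9*N)
1/(s + H(k(-2)*0)) = 1/(-4289 + 9*(2*0)) = 1/(-4289 + 9*0) = 1/(-4289 + 0) = 1/(-4289) = -1/4289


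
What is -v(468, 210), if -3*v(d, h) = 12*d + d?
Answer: 2028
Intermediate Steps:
v(d, h) = -13*d/3 (v(d, h) = -(12*d + d)/3 = -13*d/3)
-v(468, 210) = -(-13)*468/3 = -1*(-2028) = 2028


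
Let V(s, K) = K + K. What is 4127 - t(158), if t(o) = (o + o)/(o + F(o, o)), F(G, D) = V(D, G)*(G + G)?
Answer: 2612389/633 ≈ 4127.0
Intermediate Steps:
V(s, K) = 2*K
F(G, D) = 4*G² (F(G, D) = (2*G)*(G + G) = (2*G)*(2*G) = 4*G²)
t(o) = 2*o/(o + 4*o²) (t(o) = (o + o)/(o + 4*o²) = (2*o)/(o + 4*o²) = 2*o/(o + 4*o²))
4127 - t(158) = 4127 - 2/(1 + 4*158) = 4127 - 2/(1 + 632) = 4127 - 2/633 = 2612389/633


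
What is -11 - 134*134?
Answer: -17967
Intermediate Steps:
-11 - 134*134 = -11 - 17956 = -17967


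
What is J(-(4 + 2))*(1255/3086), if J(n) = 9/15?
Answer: 753/3086 ≈ 0.24401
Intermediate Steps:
J(n) = 3/5 (J(n) = 9*(1/15) = 3/5)
J(-(4 + 2))*(1255/3086) = 3*(1255/3086)/5 = 3*(1255*(1/3086))/5 = (3/5)*(1255/3086) = 753/3086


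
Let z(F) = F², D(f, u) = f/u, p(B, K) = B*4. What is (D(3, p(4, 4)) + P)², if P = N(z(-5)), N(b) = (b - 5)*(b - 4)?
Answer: 45198729/256 ≈ 1.7656e+5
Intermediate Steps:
p(B, K) = 4*B
N(b) = (-5 + b)*(-4 + b)
P = 420 (P = 20 + ((-5)²)² - 9*(-5)² = 20 + 25² - 9*25 = 20 + 625 - 225 = 420)
(D(3, p(4, 4)) + P)² = (3/((4*4)) + 420)² = (3/16 + 420)² = (6723/16)² = 45198729/256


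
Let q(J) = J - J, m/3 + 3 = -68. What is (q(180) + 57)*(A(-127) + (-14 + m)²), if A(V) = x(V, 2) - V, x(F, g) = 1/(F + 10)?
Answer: 114831269/39 ≈ 2.9444e+6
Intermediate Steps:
m = -213 (m = -9 + 3*(-68) = -9 - 204 = -213)
q(J) = 0
x(F, g) = 1/(10 + F)
A(V) = 1/(10 + V) - V
(q(180) + 57)*(A(-127) + (-14 + m)²) = (0 + 57)*((1 - 1*(-127)*(10 - 127))/(10 - 127) + (-14 - 213)²) = 57*((1 - 1*(-127)*(-117))/(-117) + (-227)²) = 57*(-(1 - 14859)/117 + 51529) = 57*(-1/117*(-14858) + 51529) = 57*(14858/117 + 51529) = 57*(6043751/117) = 114831269/39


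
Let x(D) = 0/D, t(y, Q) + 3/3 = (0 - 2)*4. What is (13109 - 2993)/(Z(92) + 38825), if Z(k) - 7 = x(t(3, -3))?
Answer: 843/3236 ≈ 0.26051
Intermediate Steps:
t(y, Q) = -9 (t(y, Q) = -1 + (0 - 2)*4 = -1 - 2*4 = -1 - 8 = -9)
x(D) = 0
Z(k) = 7 (Z(k) = 7 + 0 = 7)
(13109 - 2993)/(Z(92) + 38825) = (13109 - 2993)/(7 + 38825) = 10116/38832 = 10116*(1/38832) = 843/3236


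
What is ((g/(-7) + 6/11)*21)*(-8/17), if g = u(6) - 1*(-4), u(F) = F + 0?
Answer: 96/11 ≈ 8.7273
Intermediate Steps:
u(F) = F
g = 10 (g = 6 - 1*(-4) = 6 + 4 = 10)
((g/(-7) + 6/11)*21)*(-8/17) = ((10/(-7) + 6/11)*21)*(-8/17) = ((10*(-1/7) + 6*(1/11))*21)*(-8*1/17) = ((-10/7 + 6/11)*21)*(-8/17) = -68/77*21*(-8/17) = -204/11*(-8/17) = 96/11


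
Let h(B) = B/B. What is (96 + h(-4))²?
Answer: 9409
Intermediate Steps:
h(B) = 1
(96 + h(-4))² = (96 + 1)² = 97² = 9409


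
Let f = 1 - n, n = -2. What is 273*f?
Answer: 819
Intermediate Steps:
f = 3 (f = 1 - 1*(-2) = 1 + 2 = 3)
273*f = 273*3 = 819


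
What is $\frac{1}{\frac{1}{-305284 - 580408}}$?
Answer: $-885692$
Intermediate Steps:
$\frac{1}{\frac{1}{-305284 - 580408}} = \frac{1}{\frac{1}{-885692}} = \frac{1}{- \frac{1}{885692}} = -885692$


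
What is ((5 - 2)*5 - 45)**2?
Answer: 900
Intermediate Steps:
((5 - 2)*5 - 45)**2 = (3*5 - 45)**2 = (15 - 45)**2 = (-30)**2 = 900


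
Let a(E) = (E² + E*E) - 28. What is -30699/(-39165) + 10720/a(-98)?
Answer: 2401561/1788535 ≈ 1.3428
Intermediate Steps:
a(E) = -28 + 2*E² (a(E) = (E² + E²) - 28 = 2*E² - 28 = -28 + 2*E²)
-30699/(-39165) + 10720/a(-98) = -30699/(-39165) + 10720/(-28 + 2*(-98)²) = -30699*(-1/39165) + 10720/(-28 + 2*9604) = 10233/13055 + 10720/(-28 + 19208) = 10233/13055 + 10720/19180 = 10233/13055 + 10720*(1/19180) = 10233/13055 + 536/959 = 2401561/1788535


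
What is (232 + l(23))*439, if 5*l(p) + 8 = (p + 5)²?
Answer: 849904/5 ≈ 1.6998e+5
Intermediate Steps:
l(p) = -8/5 + (5 + p)²/5 (l(p) = -8/5 + (p + 5)²/5 = -8/5 + (5 + p)²/5)
(232 + l(23))*439 = (232 + (-8/5 + (5 + 23)²/5))*439 = (232 + (-8/5 + (⅕)*28²))*439 = (232 + (-8/5 + (⅕)*784))*439 = (232 + (-8/5 + 784/5))*439 = (232 + 776/5)*439 = (1936/5)*439 = 849904/5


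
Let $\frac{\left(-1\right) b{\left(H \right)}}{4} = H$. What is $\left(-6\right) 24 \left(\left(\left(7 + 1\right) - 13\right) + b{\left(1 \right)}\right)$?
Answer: $1296$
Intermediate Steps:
$b{\left(H \right)} = - 4 H$
$\left(-6\right) 24 \left(\left(\left(7 + 1\right) - 13\right) + b{\left(1 \right)}\right) = \left(-6\right) 24 \left(\left(\left(7 + 1\right) - 13\right) - 4\right) = - 144 \left(\left(8 - 13\right) - 4\right) = - 144 \left(-5 - 4\right) = \left(-144\right) \left(-9\right) = 1296$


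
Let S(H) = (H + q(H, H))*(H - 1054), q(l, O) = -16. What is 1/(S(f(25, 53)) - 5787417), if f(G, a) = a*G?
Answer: -1/5432678 ≈ -1.8407e-7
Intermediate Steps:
f(G, a) = G*a
S(H) = (-1054 + H)*(-16 + H) (S(H) = (H - 16)*(H - 1054) = (-16 + H)*(-1054 + H) = (-1054 + H)*(-16 + H))
1/(S(f(25, 53)) - 5787417) = 1/((16864 + (25*53)² - 26750*53) - 5787417) = 1/((16864 + 1325² - 1070*1325) - 5787417) = 1/((16864 + 1755625 - 1417750) - 5787417) = 1/(354739 - 5787417) = 1/(-5432678) = -1/5432678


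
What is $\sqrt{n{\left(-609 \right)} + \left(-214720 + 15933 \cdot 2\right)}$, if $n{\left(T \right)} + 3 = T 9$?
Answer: $i \sqrt{188338} \approx 433.98 i$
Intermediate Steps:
$n{\left(T \right)} = -3 + 9 T$ ($n{\left(T \right)} = -3 + T 9 = -3 + 9 T$)
$\sqrt{n{\left(-609 \right)} + \left(-214720 + 15933 \cdot 2\right)} = \sqrt{\left(-3 + 9 \left(-609\right)\right) + \left(-214720 + 15933 \cdot 2\right)} = \sqrt{\left(-3 - 5481\right) + \left(-214720 + 31866\right)} = \sqrt{-5484 - 182854} = \sqrt{-188338} = i \sqrt{188338}$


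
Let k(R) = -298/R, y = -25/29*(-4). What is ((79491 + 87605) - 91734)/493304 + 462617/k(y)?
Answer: -815015370657/152254756 ≈ -5353.0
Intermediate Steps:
y = 100/29 (y = -25*1/29*(-4) = -25/29*(-4) = 100/29 ≈ 3.4483)
((79491 + 87605) - 91734)/493304 + 462617/k(y) = ((79491 + 87605) - 91734)/493304 + 462617/((-298/100/29)) = (167096 - 91734)*(1/493304) + 462617/((-298*29/100)) = 75362*(1/493304) + 462617/(-4321/50) = 5383/35236 + 462617*(-50/4321) = 5383/35236 - 23130850/4321 = -815015370657/152254756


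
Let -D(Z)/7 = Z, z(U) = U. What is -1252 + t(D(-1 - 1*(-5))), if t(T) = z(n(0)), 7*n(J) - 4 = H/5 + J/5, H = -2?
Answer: -43802/35 ≈ -1251.5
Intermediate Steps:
n(J) = 18/35 + J/35 (n(J) = 4/7 + (-2/5 + J/5)/7 = 4/7 + (-2*⅕ + J*(⅕))/7 = 4/7 + (-⅖ + J/5)/7 = 4/7 + (-2/35 + J/35) = 18/35 + J/35)
D(Z) = -7*Z
t(T) = 18/35 (t(T) = 18/35 + (1/35)*0 = 18/35 + 0 = 18/35)
-1252 + t(D(-1 - 1*(-5))) = -1252 + 18/35 = -43802/35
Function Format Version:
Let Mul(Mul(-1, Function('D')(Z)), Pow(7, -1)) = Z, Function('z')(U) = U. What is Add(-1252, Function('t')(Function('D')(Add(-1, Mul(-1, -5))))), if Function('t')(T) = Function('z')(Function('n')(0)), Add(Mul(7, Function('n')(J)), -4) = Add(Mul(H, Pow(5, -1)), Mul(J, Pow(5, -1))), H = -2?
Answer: Rational(-43802, 35) ≈ -1251.5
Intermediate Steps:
Function('n')(J) = Add(Rational(18, 35), Mul(Rational(1, 35), J)) (Function('n')(J) = Add(Rational(4, 7), Mul(Rational(1, 7), Add(Mul(-2, Pow(5, -1)), Mul(J, Pow(5, -1))))) = Add(Rational(4, 7), Mul(Rational(1, 7), Add(Mul(-2, Rational(1, 5)), Mul(J, Rational(1, 5))))) = Add(Rational(4, 7), Mul(Rational(1, 7), Add(Rational(-2, 5), Mul(Rational(1, 5), J)))) = Add(Rational(4, 7), Add(Rational(-2, 35), Mul(Rational(1, 35), J))) = Add(Rational(18, 35), Mul(Rational(1, 35), J)))
Function('D')(Z) = Mul(-7, Z)
Function('t')(T) = Rational(18, 35) (Function('t')(T) = Add(Rational(18, 35), Mul(Rational(1, 35), 0)) = Add(Rational(18, 35), 0) = Rational(18, 35))
Add(-1252, Function('t')(Function('D')(Add(-1, Mul(-1, -5))))) = Add(-1252, Rational(18, 35)) = Rational(-43802, 35)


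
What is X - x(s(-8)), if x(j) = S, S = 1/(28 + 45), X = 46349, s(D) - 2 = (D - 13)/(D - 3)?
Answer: 3383476/73 ≈ 46349.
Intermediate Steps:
s(D) = 2 + (-13 + D)/(-3 + D) (s(D) = 2 + (D - 13)/(D - 3) = 2 + (-13 + D)/(-3 + D))
S = 1/73 ≈ 0.013699
x(j) = 1/73
X - x(s(-8)) = 46349 - 1*1/73 = 46349 - 1/73 = 3383476/73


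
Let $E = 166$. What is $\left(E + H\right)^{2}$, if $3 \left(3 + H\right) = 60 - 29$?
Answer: $\frac{270400}{9} \approx 30044.0$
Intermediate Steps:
$H = \frac{22}{3}$ ($H = -3 + \frac{60 - 29}{3} = -3 + \frac{1}{3} \cdot 31 = -3 + \frac{31}{3} = \frac{22}{3} \approx 7.3333$)
$\left(E + H\right)^{2} = \left(166 + \frac{22}{3}\right)^{2} = \left(\frac{520}{3}\right)^{2} = \frac{270400}{9}$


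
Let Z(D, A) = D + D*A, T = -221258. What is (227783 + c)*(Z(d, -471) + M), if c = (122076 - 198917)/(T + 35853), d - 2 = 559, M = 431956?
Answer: 7107085309219416/185405 ≈ 3.8333e+10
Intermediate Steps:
d = 561 (d = 2 + 559 = 561)
Z(D, A) = D + A*D
c = 76841/185405 (c = (122076 - 198917)/(-221258 + 35853) = -76841/(-185405) = -76841*(-1/185405) = 76841/185405 ≈ 0.41445)
(227783 + c)*(Z(d, -471) + M) = (227783 + 76841/185405)*(561*(1 - 471) + 431956) = 42232183956*(561*(-470) + 431956)/185405 = 42232183956*(-263670 + 431956)/185405 = (42232183956/185405)*168286 = 7107085309219416/185405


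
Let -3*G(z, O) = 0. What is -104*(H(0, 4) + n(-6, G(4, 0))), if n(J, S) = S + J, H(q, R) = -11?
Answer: 1768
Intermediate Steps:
G(z, O) = 0 (G(z, O) = -1/3*0 = 0)
n(J, S) = J + S
-104*(H(0, 4) + n(-6, G(4, 0))) = -104*(-11 + (-6 + 0)) = -104*(-11 - 6) = -104*(-17) = 1768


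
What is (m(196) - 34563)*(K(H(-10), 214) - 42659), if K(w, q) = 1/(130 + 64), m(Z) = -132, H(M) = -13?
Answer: 287130442275/194 ≈ 1.4801e+9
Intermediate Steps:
K(w, q) = 1/194
(m(196) - 34563)*(K(H(-10), 214) - 42659) = (-132 - 34563)*(1/194 - 42659) = -34695*(-8275845/194) = 287130442275/194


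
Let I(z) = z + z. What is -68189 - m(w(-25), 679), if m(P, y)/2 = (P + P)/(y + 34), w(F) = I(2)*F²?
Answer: -48628757/713 ≈ -68203.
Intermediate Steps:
I(z) = 2*z
w(F) = 4*F² (w(F) = (2*2)*F² = 4*F²)
m(P, y) = 4*P/(34 + y) (m(P, y) = 2*((P + P)/(y + 34)) = 2*((2*P)/(34 + y)) = 2*(2*P/(34 + y)) = 4*P/(34 + y))
-68189 - m(w(-25), 679) = -68189 - 4*4*(-25)²/(34 + 679) = -68189 - 4*4*625/713 = -68189 - 4*2500/713 = -68189 - 1*10000/713 = -68189 - 10000/713 = -48628757/713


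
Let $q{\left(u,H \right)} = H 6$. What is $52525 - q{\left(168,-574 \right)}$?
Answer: $55969$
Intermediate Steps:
$q{\left(u,H \right)} = 6 H$
$52525 - q{\left(168,-574 \right)} = 52525 - 6 \left(-574\right) = 52525 - -3444 = 52525 + 3444 = 55969$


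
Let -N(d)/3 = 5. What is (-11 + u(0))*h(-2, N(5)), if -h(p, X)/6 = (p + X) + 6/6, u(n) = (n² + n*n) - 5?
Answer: -1536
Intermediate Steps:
N(d) = -15 (N(d) = -3*5 = -15)
u(n) = -5 + 2*n² (u(n) = (n² + n²) - 5 = 2*n² - 5 = -5 + 2*n²)
h(p, X) = -6 - 6*X - 6*p (h(p, X) = -6*((p + X) + 6/6) = -6*((X + p) + 6*(⅙)) = -6*((X + p) + 1) = -6*(1 + X + p) = -6 - 6*X - 6*p)
(-11 + u(0))*h(-2, N(5)) = (-11 + (-5 + 2*0²))*(-6 - 6*(-15) - 6*(-2)) = (-11 + (-5 + 2*0))*(-6 + 90 + 12) = (-11 + (-5 + 0))*96 = (-11 - 5)*96 = -16*96 = -1536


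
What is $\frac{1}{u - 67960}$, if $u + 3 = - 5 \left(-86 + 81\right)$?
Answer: $- \frac{1}{67938} \approx -1.4719 \cdot 10^{-5}$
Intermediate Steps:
$u = 22$ ($u = -3 - 5 \left(-86 + 81\right) = -3 - -25 = -3 + 25 = 22$)
$\frac{1}{u - 67960} = \frac{1}{22 - 67960} = \frac{1}{-67938} = - \frac{1}{67938}$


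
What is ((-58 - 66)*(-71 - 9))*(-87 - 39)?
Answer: -1249920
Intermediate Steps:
((-58 - 66)*(-71 - 9))*(-87 - 39) = -124*(-80)*(-126) = 9920*(-126) = -1249920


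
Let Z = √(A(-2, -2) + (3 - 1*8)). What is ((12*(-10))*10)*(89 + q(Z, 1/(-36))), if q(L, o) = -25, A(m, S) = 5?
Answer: -76800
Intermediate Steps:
Z = 0 (Z = √(5 + (3 - 1*8)) = √(5 + (3 - 8)) = √(5 - 5) = √0 = 0)
((12*(-10))*10)*(89 + q(Z, 1/(-36))) = ((12*(-10))*10)*(89 - 25) = -120*10*64 = -1200*64 = -76800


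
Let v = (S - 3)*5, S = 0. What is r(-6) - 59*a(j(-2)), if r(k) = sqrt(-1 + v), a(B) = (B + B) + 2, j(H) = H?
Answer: 118 + 4*I ≈ 118.0 + 4.0*I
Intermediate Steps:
v = -15 (v = (0 - 3)*5 = -3*5 = -15)
a(B) = 2 + 2*B (a(B) = 2*B + 2 = 2 + 2*B)
r(k) = 4*I (r(k) = sqrt(-1 - 15) = sqrt(-16) = 4*I)
r(-6) - 59*a(j(-2)) = 4*I - 59*(2 + 2*(-2)) = 4*I - 59*(2 - 4) = 4*I - 59*(-2) = 4*I + 118 = 118 + 4*I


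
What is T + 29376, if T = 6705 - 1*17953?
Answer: 18128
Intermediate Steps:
T = -11248 (T = 6705 - 17953 = -11248)
T + 29376 = -11248 + 29376 = 18128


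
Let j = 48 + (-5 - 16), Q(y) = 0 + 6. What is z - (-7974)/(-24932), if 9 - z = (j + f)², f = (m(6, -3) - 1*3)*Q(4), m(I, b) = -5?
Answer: -5389299/12466 ≈ -432.32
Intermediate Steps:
Q(y) = 6
f = -48 (f = (-5 - 1*3)*6 = (-5 - 3)*6 = -8*6 = -48)
j = 27 (j = 48 - 21 = 27)
z = -432 (z = 9 - (27 - 48)² = 9 - 1*(-21)² = 9 - 1*441 = 9 - 441 = -432)
z - (-7974)/(-24932) = -432 - (-7974)/(-24932) = -432 - (-7974)*(-1)/24932 = -432 - 1*3987/12466 = -432 - 3987/12466 = -5389299/12466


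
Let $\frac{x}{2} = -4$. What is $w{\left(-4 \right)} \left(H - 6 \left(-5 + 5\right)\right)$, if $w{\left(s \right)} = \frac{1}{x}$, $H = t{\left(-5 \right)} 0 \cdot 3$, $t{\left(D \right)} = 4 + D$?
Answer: $0$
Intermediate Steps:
$H = 0$ ($H = \left(4 - 5\right) 0 \cdot 3 = \left(-1\right) 0 \cdot 3 = 0 \cdot 3 = 0$)
$x = -8$ ($x = 2 \left(-4\right) = -8$)
$w{\left(s \right)} = - \frac{1}{8}$ ($w{\left(s \right)} = \frac{1}{-8} = - \frac{1}{8}$)
$w{\left(-4 \right)} \left(H - 6 \left(-5 + 5\right)\right) = - \frac{0 - 6 \left(-5 + 5\right)}{8} = - \frac{0 - 0}{8} = - \frac{0 + 0}{8} = \left(- \frac{1}{8}\right) 0 = 0$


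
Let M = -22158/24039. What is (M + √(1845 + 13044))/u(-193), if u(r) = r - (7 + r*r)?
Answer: 2462/100026279 - √14889/37449 ≈ -0.0032337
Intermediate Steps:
M = -2462/2671 (M = -22158*1/24039 = -2462/2671 ≈ -0.92175)
u(r) = -7 + r - r² (u(r) = r - (7 + r²) = r + (-7 - r²) = -7 + r - r²)
(M + √(1845 + 13044))/u(-193) = (-2462/2671 + √(1845 + 13044))/(-7 - 193 - 1*(-193)²) = (-2462/2671 + √14889)/(-7 - 193 - 1*37249) = (-2462/2671 + √14889)/(-7 - 193 - 37249) = (-2462/2671 + √14889)/(-37449) = (-2462/2671 + √14889)*(-1/37449) = 2462/100026279 - √14889/37449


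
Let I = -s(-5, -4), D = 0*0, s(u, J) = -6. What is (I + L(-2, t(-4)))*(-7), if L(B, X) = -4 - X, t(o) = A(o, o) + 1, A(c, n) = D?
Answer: -7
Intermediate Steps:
D = 0
A(c, n) = 0
I = 6 (I = -1*(-6) = 6)
t(o) = 1 (t(o) = 0 + 1 = 1)
(I + L(-2, t(-4)))*(-7) = (6 + (-4 - 1*1))*(-7) = (6 + (-4 - 1))*(-7) = (6 - 5)*(-7) = 1*(-7) = -7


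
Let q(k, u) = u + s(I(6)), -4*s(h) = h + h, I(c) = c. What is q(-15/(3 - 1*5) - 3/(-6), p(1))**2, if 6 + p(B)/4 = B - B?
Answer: 729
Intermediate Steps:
p(B) = -24 (p(B) = -24 + 4*(B - B) = -24 + 4*0 = -24 + 0 = -24)
s(h) = -h/2 (s(h) = -(h + h)/4 = -h/2)
q(k, u) = -3 + u (q(k, u) = u - 1/2*6 = u - 3 = -3 + u)
q(-15/(3 - 1*5) - 3/(-6), p(1))**2 = (-3 - 24)**2 = (-27)**2 = 729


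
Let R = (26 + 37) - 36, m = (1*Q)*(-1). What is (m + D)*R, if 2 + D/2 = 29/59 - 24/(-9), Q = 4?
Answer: -2682/59 ≈ -45.458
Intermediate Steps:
m = -4 (m = (1*4)*(-1) = 4*(-1) = -4)
R = 27 (R = 63 - 36 = 27)
D = 410/177 (D = -4 + 2*(29/59 - 24/(-9)) = -4 + 2*(29*(1/59) - 24*(-⅑)) = -4 + 2*(29/59 + 8/3) = -4 + 2*(559/177) = -4 + 1118/177 = 410/177 ≈ 2.3164)
(m + D)*R = (-4 + 410/177)*27 = -298/177*27 = -2682/59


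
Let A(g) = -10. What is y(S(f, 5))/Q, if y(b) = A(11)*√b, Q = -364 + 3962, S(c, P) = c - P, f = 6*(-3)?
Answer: -5*I*√23/1799 ≈ -0.013329*I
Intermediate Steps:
f = -18
Q = 3598
y(b) = -10*√b
y(S(f, 5))/Q = -10*√(-18 - 1*5)/3598 = -10*√(-18 - 5)*(1/3598) = -10*I*√23*(1/3598) = -5*I*√23/1799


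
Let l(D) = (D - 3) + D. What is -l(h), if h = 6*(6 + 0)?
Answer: -69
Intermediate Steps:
h = 36 (h = 6*6 = 36)
l(D) = -3 + 2*D (l(D) = (-3 + D) + D = -3 + 2*D)
-l(h) = -(-3 + 2*36) = -(-3 + 72) = -1*69 = -69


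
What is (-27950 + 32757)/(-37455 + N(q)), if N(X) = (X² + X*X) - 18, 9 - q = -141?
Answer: 4807/7527 ≈ 0.63863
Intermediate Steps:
q = 150 (q = 9 - 1*(-141) = 9 + 141 = 150)
N(X) = -18 + 2*X² (N(X) = (X² + X²) - 18 = 2*X² - 18 = -18 + 2*X²)
(-27950 + 32757)/(-37455 + N(q)) = (-27950 + 32757)/(-37455 + (-18 + 2*150²)) = 4807/(-37455 + (-18 + 2*22500)) = 4807/(-37455 + (-18 + 45000)) = 4807/(-37455 + 44982) = 4807/7527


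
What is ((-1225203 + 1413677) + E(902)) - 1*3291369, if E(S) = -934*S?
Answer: -3945363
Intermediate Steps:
((-1225203 + 1413677) + E(902)) - 1*3291369 = ((-1225203 + 1413677) - 934*902) - 1*3291369 = (188474 - 842468) - 3291369 = -653994 - 3291369 = -3945363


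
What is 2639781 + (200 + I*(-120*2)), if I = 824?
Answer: 2442221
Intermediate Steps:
2639781 + (200 + I*(-120*2)) = 2639781 + (200 + 824*(-120*2)) = 2639781 + (200 + 824*(-240)) = 2639781 + (200 - 197760) = 2639781 - 197560 = 2442221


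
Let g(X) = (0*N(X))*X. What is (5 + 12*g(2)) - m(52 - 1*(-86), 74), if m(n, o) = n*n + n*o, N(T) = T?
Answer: -29251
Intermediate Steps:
g(X) = 0 (g(X) = (0*X)*X = 0*X = 0)
m(n, o) = n**2 + n*o
(5 + 12*g(2)) - m(52 - 1*(-86), 74) = (5 + 12*0) - (52 - 1*(-86))*((52 - 1*(-86)) + 74) = (5 + 0) - (52 + 86)*((52 + 86) + 74) = 5 - 138*(138 + 74) = 5 - 138*212 = 5 - 1*29256 = 5 - 29256 = -29251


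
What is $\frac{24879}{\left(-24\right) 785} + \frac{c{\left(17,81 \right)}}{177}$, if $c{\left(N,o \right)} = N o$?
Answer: $\frac{2393233}{370520} \approx 6.4591$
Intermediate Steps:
$\frac{24879}{\left(-24\right) 785} + \frac{c{\left(17,81 \right)}}{177} = \frac{24879}{\left(-24\right) 785} + \frac{17 \cdot 81}{177} = \frac{24879}{-18840} + 1377 \cdot \frac{1}{177} = 24879 \left(- \frac{1}{18840}\right) + \frac{459}{59} = - \frac{8293}{6280} + \frac{459}{59} = \frac{2393233}{370520}$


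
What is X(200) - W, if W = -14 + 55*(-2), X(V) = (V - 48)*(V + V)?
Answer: 60924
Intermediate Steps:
X(V) = 2*V*(-48 + V) (X(V) = (-48 + V)*(2*V) = 2*V*(-48 + V))
W = -124 (W = -14 - 110 = -124)
X(200) - W = 2*200*(-48 + 200) - 1*(-124) = 2*200*152 + 124 = 60800 + 124 = 60924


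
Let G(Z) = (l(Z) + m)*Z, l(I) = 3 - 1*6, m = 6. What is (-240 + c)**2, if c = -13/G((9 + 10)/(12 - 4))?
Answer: 189998656/3249 ≈ 58479.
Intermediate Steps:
l(I) = -3 (l(I) = 3 - 6 = -3)
G(Z) = 3*Z (G(Z) = (-3 + 6)*Z = 3*Z)
c = -104/57 (c = -13*(12 - 4)/(3*(9 + 10)) = -13/(3*(19/8)) = -13/57/8 = -13*8/57 = -104/57 ≈ -1.8246)
(-240 + c)**2 = (-240 - 104/57)**2 = (-13784/57)**2 = 189998656/3249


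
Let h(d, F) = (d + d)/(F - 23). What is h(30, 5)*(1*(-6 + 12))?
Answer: -20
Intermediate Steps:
h(d, F) = 2*d/(-23 + F) (h(d, F) = (2*d)/(-23 + F) = 2*d/(-23 + F))
h(30, 5)*(1*(-6 + 12)) = (2*30/(-23 + 5))*(1*(-6 + 12)) = (2*30/(-18))*(1*6) = (2*30*(-1/18))*6 = -10/3*6 = -20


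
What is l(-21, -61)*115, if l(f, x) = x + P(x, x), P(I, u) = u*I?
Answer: 420900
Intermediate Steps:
P(I, u) = I*u
l(f, x) = x + x² (l(f, x) = x + x*x = x + x²)
l(-21, -61)*115 = -61*(1 - 61)*115 = -61*(-60)*115 = 3660*115 = 420900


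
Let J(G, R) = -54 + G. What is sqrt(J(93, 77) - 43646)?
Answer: I*sqrt(43607) ≈ 208.82*I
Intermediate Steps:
sqrt(J(93, 77) - 43646) = sqrt((-54 + 93) - 43646) = sqrt(39 - 43646) = sqrt(-43607) = I*sqrt(43607)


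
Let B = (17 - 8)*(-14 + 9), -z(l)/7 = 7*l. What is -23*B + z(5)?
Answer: 790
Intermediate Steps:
z(l) = -49*l
B = -45 (B = 9*(-5) = -45)
-23*B + z(5) = -23*(-45) - 49*5 = 1035 - 245 = 790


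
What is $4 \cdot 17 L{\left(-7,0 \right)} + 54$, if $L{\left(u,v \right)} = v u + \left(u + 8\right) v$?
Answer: $54$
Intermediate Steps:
$L{\left(u,v \right)} = u v + v \left(8 + u\right)$ ($L{\left(u,v \right)} = u v + \left(8 + u\right) v = u v + v \left(8 + u\right)$)
$4 \cdot 17 L{\left(-7,0 \right)} + 54 = 4 \cdot 17 \cdot 2 \cdot 0 \left(4 - 7\right) + 54 = 68 \cdot 2 \cdot 0 \left(-3\right) + 54 = 68 \cdot 0 + 54 = 0 + 54 = 54$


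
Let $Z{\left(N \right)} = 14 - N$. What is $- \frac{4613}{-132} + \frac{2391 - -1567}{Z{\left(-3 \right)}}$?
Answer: $\frac{600877}{2244} \approx 267.77$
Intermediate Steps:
$- \frac{4613}{-132} + \frac{2391 - -1567}{Z{\left(-3 \right)}} = - \frac{4613}{-132} + \frac{2391 - -1567}{14 - -3} = \left(-4613\right) \left(- \frac{1}{132}\right) + \frac{2391 + 1567}{14 + 3} = \frac{4613}{132} + \frac{3958}{17} = \frac{600877}{2244}$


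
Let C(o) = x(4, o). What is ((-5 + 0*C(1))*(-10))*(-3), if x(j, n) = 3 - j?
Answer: -150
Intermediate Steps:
C(o) = -1 (C(o) = 3 - 1*4 = 3 - 4 = -1)
((-5 + 0*C(1))*(-10))*(-3) = ((-5 + 0*(-1))*(-10))*(-3) = ((-5 + 0)*(-10))*(-3) = -5*(-10)*(-3) = 50*(-3) = -150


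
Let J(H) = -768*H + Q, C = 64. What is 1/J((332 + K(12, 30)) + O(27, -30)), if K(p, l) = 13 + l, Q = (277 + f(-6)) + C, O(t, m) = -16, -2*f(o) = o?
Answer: -1/275368 ≈ -3.6315e-6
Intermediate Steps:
f(o) = -o/2
Q = 344 (Q = (277 - ½*(-6)) + 64 = (277 + 3) + 64 = 280 + 64 = 344)
J(H) = 344 - 768*H (J(H) = -768*H + 344 = 344 - 768*H)
1/J((332 + K(12, 30)) + O(27, -30)) = 1/(344 - 768*((332 + (13 + 30)) - 16)) = 1/(344 - 768*((332 + 43) - 16)) = 1/(344 - 768*(375 - 16)) = 1/(344 - 768*359) = 1/(344 - 275712) = 1/(-275368) = -1/275368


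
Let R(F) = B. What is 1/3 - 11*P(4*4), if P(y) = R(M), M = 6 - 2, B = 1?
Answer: -32/3 ≈ -10.667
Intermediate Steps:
M = 4
R(F) = 1
P(y) = 1
1/3 - 11*P(4*4) = 1/3 - 11*1 = 1/3 - 11 = -32/3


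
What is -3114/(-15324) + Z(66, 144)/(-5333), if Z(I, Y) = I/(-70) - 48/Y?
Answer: 290964071/1430150610 ≈ 0.20345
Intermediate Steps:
Z(I, Y) = -48/Y - I/70 (Z(I, Y) = I*(-1/70) - 48/Y = -I/70 - 48/Y = -48/Y - I/70)
-3114/(-15324) + Z(66, 144)/(-5333) = -3114/(-15324) + (-48/144 - 1/70*66)/(-5333) = -3114*(-1/15324) + (-48*1/144 - 33/35)*(-1/5333) = 519/2554 + (-⅓ - 33/35)*(-1/5333) = 519/2554 - 134/105*(-1/5333) = 519/2554 + 134/559965 = 290964071/1430150610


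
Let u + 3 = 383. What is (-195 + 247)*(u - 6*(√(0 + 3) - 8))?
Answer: 22256 - 312*√3 ≈ 21716.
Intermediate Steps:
u = 380 (u = -3 + 383 = 380)
(-195 + 247)*(u - 6*(√(0 + 3) - 8)) = (-195 + 247)*(380 - 6*(√(0 + 3) - 8)) = 52*(380 - 6*(√3 - 8)) = 52*(380 - 6*(-8 + √3)) = 52*(380 + (48 - 6*√3)) = 52*(428 - 6*√3) = 22256 - 312*√3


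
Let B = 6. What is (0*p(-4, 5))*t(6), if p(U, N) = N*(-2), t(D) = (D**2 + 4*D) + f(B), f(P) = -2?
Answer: 0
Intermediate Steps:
t(D) = -2 + D**2 + 4*D (t(D) = (D**2 + 4*D) - 2 = -2 + D**2 + 4*D)
p(U, N) = -2*N
(0*p(-4, 5))*t(6) = (0*(-2*5))*(-2 + 6**2 + 4*6) = (0*(-10))*(-2 + 36 + 24) = 0*58 = 0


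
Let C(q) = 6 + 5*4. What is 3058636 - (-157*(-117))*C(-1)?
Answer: 2581042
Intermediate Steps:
C(q) = 26 (C(q) = 6 + 20 = 26)
3058636 - (-157*(-117))*C(-1) = 3058636 - (-157*(-117))*26 = 3058636 - 18369*26 = 3058636 - 1*477594 = 3058636 - 477594 = 2581042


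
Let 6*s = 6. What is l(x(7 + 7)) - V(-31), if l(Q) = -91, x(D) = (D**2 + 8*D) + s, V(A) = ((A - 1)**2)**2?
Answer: -1048667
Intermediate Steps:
s = 1 (s = (1/6)*6 = 1)
V(A) = (-1 + A)**4 (V(A) = ((-1 + A)**2)**2 = (-1 + A)**4)
x(D) = 1 + D**2 + 8*D (x(D) = (D**2 + 8*D) + 1 = 1 + D**2 + 8*D)
l(x(7 + 7)) - V(-31) = -91 - (-1 - 31)**4 = -91 - 1*(-32)**4 = -91 - 1*1048576 = -91 - 1048576 = -1048667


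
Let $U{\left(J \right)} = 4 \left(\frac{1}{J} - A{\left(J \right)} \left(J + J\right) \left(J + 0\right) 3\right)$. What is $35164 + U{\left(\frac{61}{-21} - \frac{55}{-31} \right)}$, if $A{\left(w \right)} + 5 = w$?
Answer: $\frac{598151012361317}{16921526328} \approx 35349.0$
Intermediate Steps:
$A{\left(w \right)} = -5 + w$
$U{\left(J \right)} = \frac{4}{J} - 24 J^{2} \left(-5 + J\right)$ ($U{\left(J \right)} = 4 \left(\frac{1}{J} - \left(-5 + J\right) \left(J + J\right) \left(J + 0\right) 3\right) = 4 \left(\frac{1}{J} - \left(-5 + J\right) 2 J J 3\right) = 4 \left(\frac{1}{J} - \left(-5 + J\right) 2 J^{2} \cdot 3\right) = 4 \left(\frac{1}{J} - 2 J^{2} \left(-5 + J\right) 3\right) = 4 \left(\frac{1}{J} - 6 J^{2} \left(-5 + J\right)\right) = \frac{4}{J} - 24 J^{2} \left(-5 + J\right)$)
$35164 + U{\left(\frac{61}{-21} - \frac{55}{-31} \right)} = 35164 + \frac{4 \left(1 + 6 \left(\frac{61}{-21} - \frac{55}{-31}\right)^{3} \left(5 - \left(\frac{61}{-21} - \frac{55}{-31}\right)\right)\right)}{\frac{61}{-21} - \frac{55}{-31}} = 35164 + \frac{4 \left(1 + 6 \left(61 \left(- \frac{1}{21}\right) - - \frac{55}{31}\right)^{3} \left(5 - \left(61 \left(- \frac{1}{21}\right) - - \frac{55}{31}\right)\right)\right)}{61 \left(- \frac{1}{21}\right) - - \frac{55}{31}} = 35164 + \frac{4 \left(1 + 6 \left(- \frac{61}{21} + \frac{55}{31}\right)^{3} \left(5 - \left(- \frac{61}{21} + \frac{55}{31}\right)\right)\right)}{- \frac{61}{21} + \frac{55}{31}} = 35164 + \frac{4 \left(1 + 6 \left(- \frac{736}{651}\right)^{3} \left(5 - - \frac{736}{651}\right)\right)}{- \frac{736}{651}} = 35164 + 4 \left(- \frac{651}{736}\right) \left(1 + 6 \left(- \frac{398688256}{275894451}\right) \left(5 + \frac{736}{651}\right)\right) = 35164 + 4 \left(- \frac{651}{736}\right) \left(1 + 6 \left(- \frac{398688256}{275894451}\right) \frac{3991}{651}\right) = 35164 + 4 \left(- \frac{651}{736}\right) \left(1 - \frac{3182329659392}{59869095867}\right) = 35164 + 4 \left(- \frac{651}{736}\right) \left(- \frac{3122460563525}{59869095867}\right) = 35164 + \frac{3122460563525}{16921526328} = \frac{598151012361317}{16921526328}$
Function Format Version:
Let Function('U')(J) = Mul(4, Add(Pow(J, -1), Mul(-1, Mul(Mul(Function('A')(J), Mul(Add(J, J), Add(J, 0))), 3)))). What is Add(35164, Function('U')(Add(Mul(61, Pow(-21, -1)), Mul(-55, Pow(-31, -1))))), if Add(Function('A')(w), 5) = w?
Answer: Rational(598151012361317, 16921526328) ≈ 35349.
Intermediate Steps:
Function('A')(w) = Add(-5, w)
Function('U')(J) = Add(Mul(4, Pow(J, -1)), Mul(-24, Pow(J, 2), Add(-5, J))) (Function('U')(J) = Mul(4, Add(Pow(J, -1), Mul(-1, Mul(Mul(Add(-5, J), Mul(Add(J, J), Add(J, 0))), 3)))) = Mul(4, Add(Pow(J, -1), Mul(-1, Mul(Mul(Add(-5, J), Mul(Mul(2, J), J)), 3)))) = Mul(4, Add(Pow(J, -1), Mul(-1, Mul(Mul(Add(-5, J), Mul(2, Pow(J, 2))), 3)))) = Mul(4, Add(Pow(J, -1), Mul(-1, Mul(Mul(2, Pow(J, 2), Add(-5, J)), 3)))) = Mul(4, Add(Pow(J, -1), Mul(-1, Mul(6, Pow(J, 2), Add(-5, J))))) = Mul(4, Add(Pow(J, -1), Mul(-6, Pow(J, 2), Add(-5, J)))) = Add(Mul(4, Pow(J, -1)), Mul(-24, Pow(J, 2), Add(-5, J))))
Add(35164, Function('U')(Add(Mul(61, Pow(-21, -1)), Mul(-55, Pow(-31, -1))))) = Add(35164, Mul(4, Pow(Add(Mul(61, Pow(-21, -1)), Mul(-55, Pow(-31, -1))), -1), Add(1, Mul(6, Pow(Add(Mul(61, Pow(-21, -1)), Mul(-55, Pow(-31, -1))), 3), Add(5, Mul(-1, Add(Mul(61, Pow(-21, -1)), Mul(-55, Pow(-31, -1))))))))) = Add(35164, Mul(4, Pow(Add(Mul(61, Rational(-1, 21)), Mul(-55, Rational(-1, 31))), -1), Add(1, Mul(6, Pow(Add(Mul(61, Rational(-1, 21)), Mul(-55, Rational(-1, 31))), 3), Add(5, Mul(-1, Add(Mul(61, Rational(-1, 21)), Mul(-55, Rational(-1, 31))))))))) = Add(35164, Mul(4, Pow(Add(Rational(-61, 21), Rational(55, 31)), -1), Add(1, Mul(6, Pow(Add(Rational(-61, 21), Rational(55, 31)), 3), Add(5, Mul(-1, Add(Rational(-61, 21), Rational(55, 31)))))))) = Add(35164, Mul(4, Pow(Rational(-736, 651), -1), Add(1, Mul(6, Pow(Rational(-736, 651), 3), Add(5, Mul(-1, Rational(-736, 651))))))) = Add(35164, Mul(4, Rational(-651, 736), Add(1, Mul(6, Rational(-398688256, 275894451), Add(5, Rational(736, 651)))))) = Add(35164, Mul(4, Rational(-651, 736), Add(1, Mul(6, Rational(-398688256, 275894451), Rational(3991, 651))))) = Add(35164, Mul(4, Rational(-651, 736), Add(1, Rational(-3182329659392, 59869095867)))) = Add(35164, Mul(4, Rational(-651, 736), Rational(-3122460563525, 59869095867))) = Add(35164, Rational(3122460563525, 16921526328)) = Rational(598151012361317, 16921526328)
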